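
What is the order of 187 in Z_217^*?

6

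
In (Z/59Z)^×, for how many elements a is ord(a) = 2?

1

φ(59) = 59 − 1 = 58 = 2 · 29.
(Z/59Z)^× is cyclic (|G| = 58); a cyclic group of order m has exactly φ(d) elements of each order d | m, and none otherwise.
2 | 58, and φ(2) = 2 − 1 = 1.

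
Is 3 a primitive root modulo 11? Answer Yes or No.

No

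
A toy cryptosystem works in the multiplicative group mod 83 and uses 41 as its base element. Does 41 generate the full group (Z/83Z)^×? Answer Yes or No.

φ(83) = 83 − 1 = 82 = 2 · 41.
Test 41^(82/q) mod 83 for each prime factor q of 82:
41^41 ≡ 1 (mod 83)  [q = 2: ≡ 1 ✗]
41^2 ≡ 21 (mod 83)  [q = 41: ≢ 1 ✓]
Since 41^41 ≡ 1, the order of 41 divides 41 < 82, so 41 is not a primitive root.

No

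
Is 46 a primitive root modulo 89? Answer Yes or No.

Yes

φ(89) = 89 − 1 = 88 = 2^3 · 11.
Test 46^(88/q) mod 89 for each prime factor q of 88:
46^44 ≡ 88 (mod 89)  [q = 2: ≢ 1 ✓]
46^8 ≡ 67 (mod 89)  [q = 11: ≢ 1 ✓]
Every test exponent gives a nontrivial residue, hence 46 generates the full group.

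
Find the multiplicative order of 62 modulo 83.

Since 62 ∈ (Z/83Z)^×, its order divides φ(83) = 83 − 1 = 82 = 2 · 41.
Divisors of 82: 1, 2, 41, 82.
Check 62^d mod 83 for each divisor in increasing order:
62^1 ≡ 62
62^2 ≡ 26
62^41 ≡ 82
62^82 ≡ 1
Hence ord(62) = 82.

82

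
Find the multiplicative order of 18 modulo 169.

52

ord(18) | φ(169) = φ(13^2) = 13·(13−1) = 156 = 2^2 · 3 · 13.
Divisors of 156: 1, 2, 3, 4, 6, 12, 13, 26, 39, 52, 78, 156.
Compute 18^d (mod 169) for the divisors d until we hit 1:
18^1 ≡ 18 (mod 169)
18^2 ≡ 155 (mod 169)
18^3 ≡ 86 (mod 169)
18^4 ≡ 27 (mod 169)
18^6 ≡ 129 (mod 169)
18^12 ≡ 79 (mod 169)
18^13 ≡ 70 (mod 169)
18^26 ≡ 168 (mod 169)
18^39 ≡ 99 (mod 169)
18^52 ≡ 1 (mod 169) ✓
The smallest such exponent is 52, so the order of 18 is 52.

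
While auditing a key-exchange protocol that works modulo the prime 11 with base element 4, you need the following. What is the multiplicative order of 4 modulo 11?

5

Since 4 ∈ (Z/11Z)^×, its order divides φ(11) = 11 − 1 = 10 = 2 · 5.
Divisors of 10: 1, 2, 5, 10.
Check 4^d mod 11 for each divisor in increasing order:
4^1 ≡ 4
4^2 ≡ 5
4^5 ≡ 1
Hence ord(4) = 5.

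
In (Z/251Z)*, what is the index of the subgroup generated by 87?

By Lagrange's theorem, ord_251(87) divides φ(251) = 251 − 1 = 250 = 2 · 5^3.
Divisors of 250: 1, 2, 5, 10, 25, 50, 125, 250.
Evaluate successive powers at the divisors of 250:
87^1 ≡ 87 (mod 251)
87^2 ≡ 39 (mod 251)
87^5 ≡ 50 (mod 251)
87^10 ≡ 241 (mod 251)
87^25 ≡ 231 (mod 251)
87^50 ≡ 149 (mod 251)
87^125 ≡ 250 (mod 251)
87^250 ≡ 1 (mod 251) ✓
So ord_251(87) = 250, hence |⟨87⟩| = 250.
[(Z/251Z)^× : ⟨87⟩] = 250/250 = 1.

1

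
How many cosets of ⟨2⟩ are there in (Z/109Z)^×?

Since 2 ∈ (Z/109Z)^×, its order divides φ(109) = 109 − 1 = 108 = 2^2 · 3^3.
Divisors of 108: 1, 2, 3, 4, 6, 9, 12, 18, 27, 36, 54, 108.
Test each divisor d:
2^1 ≡ 2
2^2 ≡ 4
2^3 ≡ 8
2^4 ≡ 16
2^6 ≡ 64
2^9 ≡ 76
2^12 ≡ 63
2^18 ≡ 108
2^27 ≡ 33
2^36 ≡ 1
The order of 2 is 36, so the subgroup it generates has 36 elements.
Index = |(Z/109Z)^×| / |⟨2⟩| = 108 / 36 = 3.

3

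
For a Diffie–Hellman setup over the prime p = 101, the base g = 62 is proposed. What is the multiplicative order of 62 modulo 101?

By Lagrange's theorem, ord_101(62) divides φ(101) = 101 − 1 = 100 = 2^2 · 5^2.
Divisors of 100: 1, 2, 4, 5, 10, 20, 25, 50, 100.
Compute 62^d (mod 101) for the divisors d until we hit 1:
62^1 ≡ 62 (mod 101)
62^2 ≡ 6 (mod 101)
62^4 ≡ 36 (mod 101)
62^5 ≡ 10 (mod 101)
62^10 ≡ 100 (mod 101)
62^20 ≡ 1 (mod 101) ✓
Therefore the multiplicative order of 62 modulo 101 is 20.

20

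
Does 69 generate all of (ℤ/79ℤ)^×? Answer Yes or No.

φ(79) = 79 − 1 = 78 = 2 · 3 · 13.
An element g generates (Z/79Z)^× iff g^(78/q) ≢ 1 (mod 79) for each prime q ∈ {2, 3, 13}.
69^39 ≡ 78 (mod 79)  [q = 2: ≢ 1 ✓]
69^26 ≡ 1 (mod 79)  [q = 3: ≡ 1 ✗]
69^6 ≡ 18 (mod 79)  [q = 13: ≢ 1 ✓]
Since 69^26 ≡ 1, the order of 69 divides 26 < 78, so 69 is not a primitive root.

No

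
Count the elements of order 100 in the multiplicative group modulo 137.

φ(137) = 137 − 1 = 136 = 2^3 · 17.
In a cyclic group of order 136, there are φ(d) elements of order d for each divisor d of 136, and zero for non-divisors.
Here 136 is not a multiple of 100, so there are no elements of order 100.

0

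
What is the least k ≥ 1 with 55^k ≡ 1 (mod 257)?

By Lagrange's theorem, ord_257(55) divides φ(257) = 257 − 1 = 256 = 2^8.
Divisors of 256: 1, 2, 4, 8, 16, 32, 64, 128, 256.
Check 55^d mod 257 for each divisor in increasing order:
55^1 ≡ 55 (mod 257)
55^2 ≡ 198 (mod 257)
55^4 ≡ 140 (mod 257)
55^8 ≡ 68 (mod 257)
55^16 ≡ 255 (mod 257)
55^32 ≡ 4 (mod 257)
55^64 ≡ 16 (mod 257)
55^128 ≡ 256 (mod 257)
55^256 ≡ 1 (mod 257) ✓
Therefore the multiplicative order of 55 modulo 257 is 256.

256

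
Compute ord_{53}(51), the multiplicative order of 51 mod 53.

The order of 51 must divide φ(53) = 53 − 1 = 52 = 2^2 · 13.
Divisors of 52: 1, 2, 4, 13, 26, 52.
Test each divisor d:
51^1 ≡ 51
51^2 ≡ 4
51^4 ≡ 16
51^13 ≡ 23
51^26 ≡ 52
51^52 ≡ 1
So ord_53(51) = 52.

52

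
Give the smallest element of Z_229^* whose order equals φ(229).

6

φ(229) = 229 − 1 = 228 = 2^2 · 3 · 19.
g is a primitive root iff g^(228/q) ≢ 1 (mod 229) for each prime q ∈ {2, 3, 19}.
g = 2: 2^114 ≡ 228; 2^76 ≡ 1 — hits 1, so not a primitive root.
g = 3: 3^114 ≡ 1 — hits 1, so not a primitive root.
g = 4: 4^114 ≡ 1 — hits 1, so not a primitive root.
g = 5: 5^114 ≡ 1 — hits 1, so not a primitive root.
g = 6: 6^114 ≡ 228; 6^76 ≡ 134; 6^12 ≡ 165 — none is 1, so 6 is a primitive root.
The smallest primitive root modulo 229 is 6.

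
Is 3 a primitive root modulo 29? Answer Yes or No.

φ(29) = 29 − 1 = 28 = 2^2 · 7.
Test 3^(28/q) mod 29 for each prime factor q of 28:
3^14 ≡ 28 (mod 29)  [q = 2: ≢ 1 ✓]
3^4 ≡ 23 (mod 29)  [q = 7: ≢ 1 ✓]
Every test exponent gives a nontrivial residue, hence 3 generates the full group.

Yes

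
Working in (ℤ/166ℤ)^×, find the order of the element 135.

82

By Lagrange's theorem, ord_166(135) divides φ(166) = φ(2)·φ(83) = 1·82 = 82 = 2 · 41.
Divisors of 82: 1, 2, 41, 82.
Evaluate successive powers at the divisors of 82:
135^1 ≡ 135 (mod 166)
135^2 ≡ 131 (mod 166)
135^41 ≡ 165 (mod 166)
135^82 ≡ 1 (mod 166) ✓
The smallest such exponent is 82, so the order of 135 is 82.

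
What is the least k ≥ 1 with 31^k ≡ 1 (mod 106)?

By Lagrange's theorem, ord_106(31) divides φ(106) = φ(2)·φ(53) = 1·52 = 52 = 2^2 · 13.
Divisors of 52: 1, 2, 4, 13, 26, 52.
Compute 31^d (mod 106) for the divisors d until we hit 1:
31^1 ≡ 31 (mod 106)
31^2 ≡ 7 (mod 106)
31^4 ≡ 49 (mod 106)
31^13 ≡ 83 (mod 106)
31^26 ≡ 105 (mod 106)
31^52 ≡ 1 (mod 106) ✓
The smallest such exponent is 52, so the order of 31 is 52.

52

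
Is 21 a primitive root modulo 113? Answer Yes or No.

Yes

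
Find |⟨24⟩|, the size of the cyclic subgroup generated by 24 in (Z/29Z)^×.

The order of 24 must divide φ(29) = 29 − 1 = 28 = 2^2 · 7.
Divisors of 28: 1, 2, 4, 7, 14, 28.
Check 24^d mod 29 for each divisor in increasing order:
24^1 ≡ 24 (mod 29)
24^2 ≡ 25 (mod 29)
24^4 ≡ 16 (mod 29)
24^7 ≡ 1 (mod 29) ✓
So ord_29(24) = 7.

7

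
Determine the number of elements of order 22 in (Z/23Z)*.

10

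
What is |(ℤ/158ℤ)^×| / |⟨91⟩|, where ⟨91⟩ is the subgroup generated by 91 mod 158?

By Lagrange's theorem, ord_158(91) divides φ(158) = φ(2)·φ(79) = 1·78 = 78 = 2 · 3 · 13.
Divisors of 78: 1, 2, 3, 6, 13, 26, 39, 78.
Compute 91^d (mod 158) for the divisors d until we hit 1:
91^1 ≡ 91 (mod 158)
91^2 ≡ 65 (mod 158)
91^3 ≡ 69 (mod 158)
91^6 ≡ 21 (mod 158)
91^13 ≡ 157 (mod 158)
91^26 ≡ 1 (mod 158) ✓
So ord_158(91) = 26, hence |⟨91⟩| = 26.
[(Z/158Z)^× : ⟨91⟩] = 78/26 = 3.

3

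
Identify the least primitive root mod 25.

φ(25) = φ(5^2) = 5·(5−1) = 20 = 2^2 · 5.
Test candidates g = 2, 3, … against the prime factors q ∈ {2, 5} of φ(25): g is a generator iff g^(20/q) ≢ 1 for every such q.
g = 2: 2^10 ≡ 24; 2^4 ≡ 16 — none is 1, so 2 is a primitive root.
So 2 is the smallest generator of (Z/25Z)^×.

2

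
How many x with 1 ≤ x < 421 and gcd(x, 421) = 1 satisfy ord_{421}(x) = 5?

4

φ(421) = 421 − 1 = 420 = 2^2 · 3 · 5 · 7.
(Z/421Z)^× is cyclic (|G| = 420); a cyclic group of order m has exactly φ(d) elements of each order d | m, and none otherwise.
5 | 420, and φ(5) = 5 − 1 = 4.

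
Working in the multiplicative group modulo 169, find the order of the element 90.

26

By Lagrange's theorem, ord_169(90) divides φ(169) = φ(13^2) = 13·(13−1) = 156 = 2^2 · 3 · 13.
Divisors of 156: 1, 2, 3, 4, 6, 12, 13, 26, 39, 52, 78, 156.
Compute 90^d (mod 169) for the divisors d until we hit 1:
90^1 ≡ 90 (mod 169)
90^2 ≡ 157 (mod 169)
90^3 ≡ 103 (mod 169)
90^4 ≡ 144 (mod 169)
90^6 ≡ 131 (mod 169)
90^12 ≡ 92 (mod 169)
90^13 ≡ 168 (mod 169)
90^26 ≡ 1 (mod 169) ✓
So ord_169(90) = 26.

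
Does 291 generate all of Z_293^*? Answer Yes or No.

φ(293) = 293 − 1 = 292 = 2^2 · 73.
An element g generates (Z/293Z)^× iff g^(292/q) ≢ 1 (mod 293) for each prime q ∈ {2, 73}.
291^146 ≡ 292 (mod 293)  [q = 2: ≢ 1 ✓]
291^4 ≡ 16 (mod 293)  [q = 73: ≢ 1 ✓]
None equal 1, so ord_293(291) = 292: 291 is a primitive root.

Yes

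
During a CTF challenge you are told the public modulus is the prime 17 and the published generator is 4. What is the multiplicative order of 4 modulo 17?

4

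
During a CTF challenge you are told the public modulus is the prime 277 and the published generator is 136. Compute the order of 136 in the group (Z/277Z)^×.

ord(136) | φ(277) = 277 − 1 = 276 = 2^2 · 3 · 23.
Divisors of 276: 1, 2, 3, 4, 6, 12, 23, 46, 69, 92, 138, 276.
Compute 136^d (mod 277) for the divisors d until we hit 1:
136^1 ≡ 136 (mod 277)
136^2 ≡ 214 (mod 277)
136^3 ≡ 19 (mod 277)
136^4 ≡ 91 (mod 277)
136^6 ≡ 84 (mod 277)
136^12 ≡ 131 (mod 277)
136^23 ≡ 116 (mod 277)
136^46 ≡ 160 (mod 277)
136^69 ≡ 1 (mod 277) ✓
Therefore the multiplicative order of 136 modulo 277 is 69.

69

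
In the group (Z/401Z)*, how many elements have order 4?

φ(401) = 401 − 1 = 400 = 2^4 · 5^2.
In a cyclic group of order 400, there are φ(d) elements of order d for each divisor d of 400, and zero for non-divisors.
4 = 2^2 divides 400, and φ(4) = 2.

2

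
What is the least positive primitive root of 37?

φ(37) = 37 − 1 = 36 = 2^2 · 3^2.
Test candidates g = 2, 3, … against the prime factors q ∈ {2, 3} of φ(37): g is a generator iff g^(36/q) ≢ 1 for every such q.
g = 2: 2^18 ≡ 36; 2^12 ≡ 26 — none is 1, so 2 is a primitive root.
The smallest primitive root modulo 37 is 2.

2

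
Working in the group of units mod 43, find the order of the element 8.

By Lagrange's theorem, ord_43(8) divides φ(43) = 43 − 1 = 42 = 2 · 3 · 7.
Divisors of 42: 1, 2, 3, 6, 7, 14, 21, 42.
Test each divisor d:
8^1 ≡ 8 (mod 43)
8^2 ≡ 21 (mod 43)
8^3 ≡ 39 (mod 43)
8^6 ≡ 16 (mod 43)
8^7 ≡ 42 (mod 43)
8^14 ≡ 1 (mod 43) ✓
Therefore the multiplicative order of 8 modulo 43 is 14.

14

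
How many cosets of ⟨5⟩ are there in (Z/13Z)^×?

3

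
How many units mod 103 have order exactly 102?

φ(103) = 103 − 1 = 102 = 2 · 3 · 17.
In a cyclic group of order 102, there are φ(d) elements of order d for each divisor d of 102, and zero for non-divisors.
102 = 2 · 3 · 17 divides 102, and φ(102) = 32.

32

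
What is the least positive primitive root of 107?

φ(107) = 107 − 1 = 106 = 2 · 53.
g is a primitive root iff g^(106/q) ≢ 1 (mod 107) for each prime q ∈ {2, 53}.
g = 2: 2^53 ≡ 106; 2^2 ≡ 4 — none is 1, so 2 is a primitive root.
So 2 is the smallest generator of (Z/107Z)^×.

2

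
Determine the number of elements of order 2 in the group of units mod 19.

1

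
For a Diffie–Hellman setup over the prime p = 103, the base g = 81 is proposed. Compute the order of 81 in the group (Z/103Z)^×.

17

Since 81 ∈ (Z/103Z)^×, its order divides φ(103) = 103 − 1 = 102 = 2 · 3 · 17.
Divisors of 102: 1, 2, 3, 6, 17, 34, 51, 102.
Check 81^d mod 103 for each divisor in increasing order:
81^1 ≡ 81
81^2 ≡ 72
81^3 ≡ 64
81^6 ≡ 79
81^17 ≡ 1
The smallest such exponent is 17, so the order of 81 is 17.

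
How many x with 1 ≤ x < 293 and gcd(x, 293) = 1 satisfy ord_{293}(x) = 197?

φ(293) = 293 − 1 = 292 = 2^2 · 73.
In a cyclic group of order 292, there are φ(d) elements of order d for each divisor d of 292, and zero for non-divisors.
Since 197 ∤ 292, the count is 0.

0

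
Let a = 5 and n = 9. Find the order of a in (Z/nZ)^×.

ord(5) | φ(9) = φ(3^2) = 3·(3−1) = 6 = 2 · 3.
Divisors of 6: 1, 2, 3, 6.
Check 5^d mod 9 for each divisor in increasing order:
5^1 ≡ 5 (mod 9)
5^2 ≡ 7 (mod 9)
5^3 ≡ 8 (mod 9)
5^6 ≡ 1 (mod 9) ✓
Hence ord(5) = 6.

6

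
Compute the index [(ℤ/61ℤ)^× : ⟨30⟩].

1

Since 30 ∈ (Z/61Z)^×, its order divides φ(61) = 61 − 1 = 60 = 2^2 · 3 · 5.
Divisors of 60: 1, 2, 3, 4, 5, 6, 10, 12, 15, 20, 30, 60.
Check 30^d mod 61 for each divisor in increasing order:
30^1 ≡ 30
30^2 ≡ 46
30^3 ≡ 38
30^4 ≡ 42
30^5 ≡ 40
30^6 ≡ 41
30^10 ≡ 14
30^12 ≡ 34
30^15 ≡ 11
30^20 ≡ 13
30^30 ≡ 60
30^60 ≡ 1
So ord_61(30) = 60, hence |⟨30⟩| = 60.
The index is φ(61) / ord(30) = 60 / 60 = 1.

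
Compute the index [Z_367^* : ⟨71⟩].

1

Since 71 ∈ (Z/367Z)^×, its order divides φ(367) = 367 − 1 = 366 = 2 · 3 · 61.
Divisors of 366: 1, 2, 3, 6, 61, 122, 183, 366.
Evaluate successive powers at the divisors of 366:
71^1 ≡ 71 (mod 367)
71^2 ≡ 270 (mod 367)
71^3 ≡ 86 (mod 367)
71^6 ≡ 56 (mod 367)
71^61 ≡ 84 (mod 367)
71^122 ≡ 83 (mod 367)
71^183 ≡ 366 (mod 367)
71^366 ≡ 1 (mod 367) ✓
Thus |⟨71⟩| = ord(71) = 366.
Index = |(Z/367Z)^×| / |⟨71⟩| = 366 / 366 = 1.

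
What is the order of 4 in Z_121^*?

The order of 4 must divide φ(121) = φ(11^2) = 11·(11−1) = 110 = 2 · 5 · 11.
Divisors of 110: 1, 2, 5, 10, 11, 22, 55, 110.
Compute 4^d (mod 121) for the divisors d until we hit 1:
4^1 ≡ 4
4^2 ≡ 16
4^5 ≡ 56
4^10 ≡ 111
4^11 ≡ 81
4^22 ≡ 27
4^55 ≡ 1
So ord_121(4) = 55.

55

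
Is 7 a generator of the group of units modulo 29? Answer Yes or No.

φ(29) = 29 − 1 = 28 = 2^2 · 7.
An element g generates (Z/29Z)^× iff g^(28/q) ≢ 1 (mod 29) for each prime q ∈ {2, 7}.
7^14 ≡ 1 (mod 29)  [q = 2: ≡ 1 ✗]
7^4 ≡ 23 (mod 29)  [q = 7: ≢ 1 ✓]
7^14 ≡ 1 shows ord(7) | 14, strictly less than φ(29); not a primitive root.

No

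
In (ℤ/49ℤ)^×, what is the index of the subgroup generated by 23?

2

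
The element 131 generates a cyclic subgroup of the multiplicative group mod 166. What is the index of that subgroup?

2

By Lagrange's theorem, ord_166(131) divides φ(166) = φ(2)·φ(83) = 1·82 = 82 = 2 · 41.
Divisors of 82: 1, 2, 41, 82.
Check 131^d mod 166 for each divisor in increasing order:
131^1 ≡ 131 (mod 166)
131^2 ≡ 63 (mod 166)
131^41 ≡ 1 (mod 166) ✓
So ord_166(131) = 41, hence |⟨131⟩| = 41.
Index = |(Z/166Z)^×| / |⟨131⟩| = 82 / 41 = 2.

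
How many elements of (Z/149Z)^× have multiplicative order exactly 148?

φ(149) = 149 − 1 = 148 = 2^2 · 37.
Since (Z/149Z)^× is cyclic of order 148, the number of elements of order d is φ(d) when d | 148 and 0 otherwise.
148 = 2^2 · 37 divides 148, and φ(148) = 72.

72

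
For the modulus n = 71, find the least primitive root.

φ(71) = 71 − 1 = 70 = 2 · 5 · 7.
Test candidates g = 2, 3, … against the prime factors q ∈ {2, 5, 7} of φ(71): g is a generator iff g^(70/q) ≢ 1 for every such q.
g = 2: 2^35 ≡ 1 — hits 1, so not a primitive root.
g = 3: 3^35 ≡ 1 — hits 1, so not a primitive root.
g = 4: 4^35 ≡ 1 — hits 1, so not a primitive root.
g = 5: 5^35 ≡ 1 — hits 1, so not a primitive root.
g = 6: 6^35 ≡ 1 — hits 1, so not a primitive root.
g = 7: 7^35 ≡ 70; 7^14 ≡ 54; 7^10 ≡ 45 — none is 1, so 7 is a primitive root.
So 7 is the smallest generator of (Z/71Z)^×.

7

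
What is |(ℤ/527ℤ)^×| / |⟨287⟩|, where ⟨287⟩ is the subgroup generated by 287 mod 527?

12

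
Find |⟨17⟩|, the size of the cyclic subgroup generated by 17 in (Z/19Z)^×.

9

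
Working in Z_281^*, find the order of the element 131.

By Lagrange's theorem, ord_281(131) divides φ(281) = 281 − 1 = 280 = 2^3 · 5 · 7.
Divisors of 280: 1, 2, 4, 5, 7, 8, 10, 14, 20, 28, 35, 40, 56, 70, 140, 280.
Evaluate successive powers at the divisors of 280:
131^1 ≡ 131 (mod 281)
131^2 ≡ 20 (mod 281)
131^4 ≡ 119 (mod 281)
131^5 ≡ 134 (mod 281)
131^7 ≡ 151 (mod 281)
131^8 ≡ 111 (mod 281)
131^10 ≡ 253 (mod 281)
131^14 ≡ 40 (mod 281)
131^20 ≡ 222 (mod 281)
131^28 ≡ 195 (mod 281)
131^35 ≡ 221 (mod 281)
131^40 ≡ 109 (mod 281)
131^56 ≡ 90 (mod 281)
131^70 ≡ 228 (mod 281)
131^140 ≡ 280 (mod 281)
131^280 ≡ 1 (mod 281) ✓
The smallest such exponent is 280, so the order of 131 is 280.

280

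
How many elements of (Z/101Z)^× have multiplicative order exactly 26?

0

φ(101) = 101 − 1 = 100 = 2^2 · 5^2.
Since (Z/101Z)^× is cyclic of order 100, the number of elements of order d is φ(d) when d | 100 and 0 otherwise.
26 does not divide 100, so no element of (Z/101Z)^× has order 26.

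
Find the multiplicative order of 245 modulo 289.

By Lagrange's theorem, ord_289(245) divides φ(289) = φ(17^2) = 17·(17−1) = 272 = 2^4 · 17.
Divisors of 272: 1, 2, 4, 8, 16, 17, 34, 68, 136, 272.
Compute 245^d (mod 289) for the divisors d until we hit 1:
245^1 ≡ 245 (mod 289)
245^2 ≡ 202 (mod 289)
245^4 ≡ 55 (mod 289)
245^8 ≡ 135 (mod 289)
245^16 ≡ 18 (mod 289)
245^17 ≡ 75 (mod 289)
245^34 ≡ 134 (mod 289)
245^68 ≡ 38 (mod 289)
245^136 ≡ 288 (mod 289)
245^272 ≡ 1 (mod 289) ✓
Hence ord(245) = 272.

272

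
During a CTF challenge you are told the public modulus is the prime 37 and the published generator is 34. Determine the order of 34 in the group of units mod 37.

9

The order of 34 must divide φ(37) = 37 − 1 = 36 = 2^2 · 3^2.
Divisors of 36: 1, 2, 3, 4, 6, 9, 12, 18, 36.
Compute 34^d (mod 37) for the divisors d until we hit 1:
34^1 ≡ 34
34^2 ≡ 9
34^3 ≡ 10
34^4 ≡ 7
34^6 ≡ 26
34^9 ≡ 1
Hence ord(34) = 9.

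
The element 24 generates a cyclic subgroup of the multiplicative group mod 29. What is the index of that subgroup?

Since 24 ∈ (Z/29Z)^×, its order divides φ(29) = 29 − 1 = 28 = 2^2 · 7.
Divisors of 28: 1, 2, 4, 7, 14, 28.
Evaluate successive powers at the divisors of 28:
24^1 ≡ 24
24^2 ≡ 25
24^4 ≡ 16
24^7 ≡ 1
Thus |⟨24⟩| = ord(24) = 7.
[(Z/29Z)^× : ⟨24⟩] = 28/7 = 4.

4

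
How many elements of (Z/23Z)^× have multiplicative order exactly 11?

10

φ(23) = 23 − 1 = 22 = 2 · 11.
Since (Z/23Z)^× is cyclic of order 22, the number of elements of order d is φ(d) when d | 22 and 0 otherwise.
11 | 22, and φ(11) = 11 − 1 = 10.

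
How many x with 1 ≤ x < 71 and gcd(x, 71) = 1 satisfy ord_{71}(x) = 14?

6

φ(71) = 71 − 1 = 70 = 2 · 5 · 7.
In a cyclic group of order 70, there are φ(d) elements of order d for each divisor d of 70, and zero for non-divisors.
14 = 2 · 7 divides 70, and φ(14) = 6.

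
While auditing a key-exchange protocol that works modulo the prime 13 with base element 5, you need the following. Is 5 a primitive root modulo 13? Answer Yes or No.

No

φ(13) = 13 − 1 = 12 = 2^2 · 3.
An element g generates (Z/13Z)^× iff g^(12/q) ≢ 1 (mod 13) for each prime q ∈ {2, 3}.
5^6 ≡ 12 (mod 13)  [q = 2: ≢ 1 ✓]
5^4 ≡ 1 (mod 13)  [q = 3: ≡ 1 ✗]
Since 5^4 ≡ 1, the order of 5 divides 4 < 12, so 5 is not a primitive root.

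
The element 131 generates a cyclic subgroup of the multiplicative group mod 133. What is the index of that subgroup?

6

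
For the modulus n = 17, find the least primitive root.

3

φ(17) = 17 − 1 = 16 = 2^4.
g is a primitive root iff g^(16/q) ≢ 1 (mod 17) for each prime q ∈ {2}.
g = 2: 2^8 ≡ 1 — hits 1, so not a primitive root.
g = 3: 3^8 ≡ 16 — none is 1, so 3 is a primitive root.
Hence the least primitive root of 17 is 3.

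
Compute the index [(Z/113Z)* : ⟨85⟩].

8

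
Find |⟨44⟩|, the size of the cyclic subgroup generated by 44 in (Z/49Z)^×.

ord(44) | φ(49) = φ(7^2) = 7·(7−1) = 42 = 2 · 3 · 7.
Divisors of 42: 1, 2, 3, 6, 7, 14, 21, 42.
Evaluate successive powers at the divisors of 42:
44^1 ≡ 44 (mod 49)
44^2 ≡ 25 (mod 49)
44^3 ≡ 22 (mod 49)
44^6 ≡ 43 (mod 49)
44^7 ≡ 30 (mod 49)
44^14 ≡ 18 (mod 49)
44^21 ≡ 1 (mod 49) ✓
So ord_49(44) = 21.

21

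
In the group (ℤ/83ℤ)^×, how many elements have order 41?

φ(83) = 83 − 1 = 82 = 2 · 41.
(Z/83Z)^× is cyclic (|G| = 82); a cyclic group of order m has exactly φ(d) elements of each order d | m, and none otherwise.
41 | 82, and φ(41) = 41 − 1 = 40.

40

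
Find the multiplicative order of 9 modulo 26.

3

ord(9) | φ(26) = φ(2)·φ(13) = 1·12 = 12 = 2^2 · 3.
Divisors of 12: 1, 2, 3, 4, 6, 12.
Evaluate successive powers at the divisors of 12:
9^1 ≡ 9 (mod 26)
9^2 ≡ 3 (mod 26)
9^3 ≡ 1 (mod 26) ✓
Hence ord(9) = 3.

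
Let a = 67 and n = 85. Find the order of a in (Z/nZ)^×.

The order of 67 must divide φ(85) = φ(5·17) = (5−1)·(17−1) = 4·16 = 64 = 2^6.
Divisors of 64: 1, 2, 4, 8, 16, 32, 64.
Test each divisor d:
67^1 ≡ 67 (mod 85)
67^2 ≡ 69 (mod 85)
67^4 ≡ 1 (mod 85) ✓
So ord_85(67) = 4.

4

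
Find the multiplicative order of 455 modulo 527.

ord(455) | φ(527) = φ(17·31) = (17−1)·(31−1) = 16·30 = 480 = 2^5 · 3 · 5.
Divisors of 480: 1, 2, 3, 4, 5, 6, 8, 10, 12, 15, 16, 20, 24, 30, 32, 40, 48, 60, 80, 96, 120, 160, 240, 480.
Evaluate successive powers at the divisors of 480:
455^1 ≡ 455 (mod 527)
455^2 ≡ 441 (mod 527)
455^3 ≡ 395 (mod 527)
455^4 ≡ 18 (mod 527)
455^5 ≡ 285 (mod 527)
455^6 ≡ 33 (mod 527)
455^8 ≡ 324 (mod 527)
455^10 ≡ 67 (mod 527)
455^12 ≡ 35 (mod 527)
455^15 ≡ 123 (mod 527)
455^16 ≡ 103 (mod 527)
455^20 ≡ 273 (mod 527)
455^24 ≡ 171 (mod 527)
455^30 ≡ 373 (mod 527)
455^32 ≡ 69 (mod 527)
455^40 ≡ 222 (mod 527)
455^48 ≡ 256 (mod 527)
455^60 ≡ 1 (mod 527) ✓
So ord_527(455) = 60.

60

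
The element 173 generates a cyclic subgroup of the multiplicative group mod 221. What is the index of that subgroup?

The order of 173 must divide φ(221) = φ(13·17) = (13−1)·(17−1) = 12·16 = 192 = 2^6 · 3.
Divisors of 192: 1, 2, 3, 4, 6, 8, 12, 16, 24, 32, 48, 64, 96, 192.
Test each divisor d:
173^1 ≡ 173
173^2 ≡ 94
173^3 ≡ 129
173^4 ≡ 217
173^6 ≡ 66
173^8 ≡ 16
173^12 ≡ 157
173^16 ≡ 35
173^24 ≡ 118
173^32 ≡ 120
173^48 ≡ 1
The order of 173 is 48, so the subgroup it generates has 48 elements.
The index is φ(221) / ord(173) = 192 / 48 = 4.

4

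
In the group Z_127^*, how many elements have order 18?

6

φ(127) = 127 − 1 = 126 = 2 · 3^2 · 7.
In a cyclic group of order 126, there are φ(d) elements of order d for each divisor d of 126, and zero for non-divisors.
18 = 2 · 3^2 divides 126, and φ(18) = 6.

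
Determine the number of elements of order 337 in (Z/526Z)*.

φ(526) = φ(2)·φ(263) = 1·262 = 262 = 2 · 131.
(Z/526Z)^× is cyclic (|G| = 262); a cyclic group of order m has exactly φ(d) elements of each order d | m, and none otherwise.
Here 262 is not a multiple of 337, so there are no elements of order 337.

0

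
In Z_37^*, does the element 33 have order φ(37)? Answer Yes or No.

No

φ(37) = 37 − 1 = 36 = 2^2 · 3^2.
Test 33^(36/q) mod 37 for each prime factor q of 36:
33^18 ≡ 1 (mod 37)  [q = 2: ≡ 1 ✗]
33^12 ≡ 10 (mod 37)  [q = 3: ≢ 1 ✓]
33^18 ≡ 1 shows ord(33) | 18, strictly less than φ(37); not a primitive root.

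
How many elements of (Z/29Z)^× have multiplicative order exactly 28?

φ(29) = 29 − 1 = 28 = 2^2 · 7.
In a cyclic group of order 28, there are φ(d) elements of order d for each divisor d of 28, and zero for non-divisors.
28 = 2^2 · 7 divides 28, and φ(28) = 12.

12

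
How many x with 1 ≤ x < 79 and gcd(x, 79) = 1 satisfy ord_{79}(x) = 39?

24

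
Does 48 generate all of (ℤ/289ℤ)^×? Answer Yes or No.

Yes

φ(289) = φ(17^2) = 17·(17−1) = 272 = 2^4 · 17.
48 is a primitive root mod 289 iff 48^(φ(289)/q) ≢ 1 for every prime q | φ(289), i.e. q ∈ {2, 17}.
48^136 ≡ 288 (mod 289)  [q = 2: ≢ 1 ✓]
48^16 ≡ 188 (mod 289)  [q = 17: ≢ 1 ✓]
None equal 1, so ord_289(48) = 272: 48 is a primitive root.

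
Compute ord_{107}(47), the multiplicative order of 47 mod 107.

The order of 47 must divide φ(107) = 107 − 1 = 106 = 2 · 53.
Divisors of 106: 1, 2, 53, 106.
Evaluate successive powers at the divisors of 106:
47^1 ≡ 47
47^2 ≡ 69
47^53 ≡ 1
So ord_107(47) = 53.

53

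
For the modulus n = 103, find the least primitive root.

5

φ(103) = 103 − 1 = 102 = 2 · 3 · 17.
g is a primitive root iff g^(102/q) ≢ 1 (mod 103) for each prime q ∈ {2, 3, 17}.
g = 2: 2^51 ≡ 1 — hits 1, so not a primitive root.
g = 3: 3^51 ≡ 102; 3^34 ≡ 1 — hits 1, so not a primitive root.
g = 4: 4^51 ≡ 1 — hits 1, so not a primitive root.
g = 5: 5^51 ≡ 102; 5^34 ≡ 56; 5^6 ≡ 72 — none is 1, so 5 is a primitive root.
So 5 is the smallest generator of (Z/103Z)^×.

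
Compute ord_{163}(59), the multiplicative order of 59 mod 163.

6

Since 59 ∈ (Z/163Z)^×, its order divides φ(163) = 163 − 1 = 162 = 2 · 3^4.
Divisors of 162: 1, 2, 3, 6, 9, 18, 27, 54, 81, 162.
Test each divisor d:
59^1 ≡ 59
59^2 ≡ 58
59^3 ≡ 162
59^6 ≡ 1
Therefore the multiplicative order of 59 modulo 163 is 6.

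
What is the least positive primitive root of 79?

φ(79) = 79 − 1 = 78 = 2 · 3 · 13.
Test candidates g = 2, 3, … against the prime factors q ∈ {2, 3, 13} of φ(79): g is a generator iff g^(78/q) ≢ 1 for every such q.
g = 2: 2^39 ≡ 1 — hits 1, so not a primitive root.
g = 3: 3^39 ≡ 78; 3^26 ≡ 23; 3^6 ≡ 18 — none is 1, so 3 is a primitive root.
So 3 is the smallest generator of (Z/79Z)^×.

3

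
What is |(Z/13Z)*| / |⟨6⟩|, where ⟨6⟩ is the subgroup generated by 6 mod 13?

By Lagrange's theorem, ord_13(6) divides φ(13) = 13 − 1 = 12 = 2^2 · 3.
Divisors of 12: 1, 2, 3, 4, 6, 12.
Check 6^d mod 13 for each divisor in increasing order:
6^1 ≡ 6 (mod 13)
6^2 ≡ 10 (mod 13)
6^3 ≡ 8 (mod 13)
6^4 ≡ 9 (mod 13)
6^6 ≡ 12 (mod 13)
6^12 ≡ 1 (mod 13) ✓
So ord_13(6) = 12, hence |⟨6⟩| = 12.
[(Z/13Z)^× : ⟨6⟩] = 12/12 = 1.

1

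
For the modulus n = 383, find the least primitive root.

φ(383) = 383 − 1 = 382 = 2 · 191.
Test candidates g = 2, 3, … against the prime factors q ∈ {2, 191} of φ(383): g is a generator iff g^(382/q) ≢ 1 for every such q.
g = 2: 2^191 ≡ 1 — hits 1, so not a primitive root.
g = 3: 3^191 ≡ 1 — hits 1, so not a primitive root.
g = 4: 4^191 ≡ 1 — hits 1, so not a primitive root.
g = 5: 5^191 ≡ 382; 5^2 ≡ 25 — none is 1, so 5 is a primitive root.
The smallest primitive root modulo 383 is 5.

5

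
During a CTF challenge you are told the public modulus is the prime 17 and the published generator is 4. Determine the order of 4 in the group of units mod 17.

4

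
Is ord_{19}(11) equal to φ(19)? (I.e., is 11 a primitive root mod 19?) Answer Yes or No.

No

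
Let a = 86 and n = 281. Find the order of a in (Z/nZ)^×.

By Lagrange's theorem, ord_281(86) divides φ(281) = 281 − 1 = 280 = 2^3 · 5 · 7.
Divisors of 280: 1, 2, 4, 5, 7, 8, 10, 14, 20, 28, 35, 40, 56, 70, 140, 280.
Test each divisor d:
86^1 ≡ 86
86^2 ≡ 90
86^4 ≡ 232
86^5 ≡ 1
Hence ord(86) = 5.

5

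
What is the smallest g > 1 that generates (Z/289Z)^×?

3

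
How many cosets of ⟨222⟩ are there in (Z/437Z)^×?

By Lagrange's theorem, ord_437(222) divides φ(437) = φ(19·23) = (19−1)·(23−1) = 18·22 = 396 = 2^2 · 3^2 · 11.
Divisors of 396: 1, 2, 3, 4, 6, 9, 11, 12, 18, 22, 33, 36, 44, 66, 99, 132, 198, 396.
Evaluate successive powers at the divisors of 396:
222^1 ≡ 222 (mod 437)
222^2 ≡ 340 (mod 437)
222^3 ≡ 316 (mod 437)
222^4 ≡ 232 (mod 437)
222^6 ≡ 220 (mod 437)
222^9 ≡ 37 (mod 437)
222^11 ≡ 344 (mod 437)
222^12 ≡ 330 (mod 437)
222^18 ≡ 58 (mod 437)
222^22 ≡ 346 (mod 437)
222^33 ≡ 160 (mod 437)
222^36 ≡ 305 (mod 437)
222^44 ≡ 415 (mod 437)
222^66 ≡ 254 (mod 437)
222^99 ≡ 436 (mod 437)
222^132 ≡ 277 (mod 437)
222^198 ≡ 1 (mod 437) ✓
Thus |⟨222⟩| = ord(222) = 198.
[(Z/437Z)^× : ⟨222⟩] = 396/198 = 2.

2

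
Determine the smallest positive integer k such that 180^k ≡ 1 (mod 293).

292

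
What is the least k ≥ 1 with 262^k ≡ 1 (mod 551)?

By Lagrange's theorem, ord_551(262) divides φ(551) = φ(19·29) = (19−1)·(29−1) = 18·28 = 504 = 2^3 · 3^2 · 7.
Divisors of 504: 1, 2, 3, 4, 6, 7, 8, 9, 12, 14, 18, 21, 24, 28, 36, 42, 56, 63, 72, 84, 126, 168, 252, 504.
Check 262^d mod 551 for each divisor in increasing order:
262^1 ≡ 262 (mod 551)
262^2 ≡ 320 (mod 551)
262^3 ≡ 88 (mod 551)
262^4 ≡ 465 (mod 551)
262^6 ≡ 30 (mod 551)
262^7 ≡ 146 (mod 551)
262^8 ≡ 233 (mod 551)
262^9 ≡ 436 (mod 551)
262^12 ≡ 349 (mod 551)
262^14 ≡ 378 (mod 551)
262^18 ≡ 1 (mod 551) ✓
Hence ord(262) = 18.

18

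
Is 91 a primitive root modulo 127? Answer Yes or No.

Yes

φ(127) = 127 − 1 = 126 = 2 · 3^2 · 7.
An element g generates (Z/127Z)^× iff g^(126/q) ≢ 1 (mod 127) for each prime q ∈ {2, 3, 7}.
91^63 ≡ 126 (mod 127)  [q = 2: ≢ 1 ✓]
91^42 ≡ 19 (mod 127)  [q = 3: ≢ 1 ✓]
91^18 ≡ 32 (mod 127)  [q = 7: ≢ 1 ✓]
Every test exponent gives a nontrivial residue, hence 91 generates the full group.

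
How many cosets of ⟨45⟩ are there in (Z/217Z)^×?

The order of 45 must divide φ(217) = φ(7·31) = (7−1)·(31−1) = 6·30 = 180 = 2^2 · 3^2 · 5.
Divisors of 180: 1, 2, 3, 4, 5, 6, 9, 10, 12, 15, 18, 20, 30, 36, 45, 60, 90, 180.
Check 45^d mod 217 for each divisor in increasing order:
45^1 ≡ 45 (mod 217)
45^2 ≡ 72 (mod 217)
45^3 ≡ 202 (mod 217)
45^4 ≡ 193 (mod 217)
45^5 ≡ 5 (mod 217)
45^6 ≡ 8 (mod 217)
45^9 ≡ 97 (mod 217)
45^10 ≡ 25 (mod 217)
45^12 ≡ 64 (mod 217)
45^15 ≡ 125 (mod 217)
45^18 ≡ 78 (mod 217)
45^20 ≡ 191 (mod 217)
45^30 ≡ 1 (mod 217) ✓
So ord_217(45) = 30, hence |⟨45⟩| = 30.
The index is φ(217) / ord(45) = 180 / 30 = 6.

6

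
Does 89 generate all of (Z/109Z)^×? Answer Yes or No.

No

φ(109) = 109 − 1 = 108 = 2^2 · 3^3.
An element g generates (Z/109Z)^× iff g^(108/q) ≢ 1 (mod 109) for each prime q ∈ {2, 3}.
89^54 ≡ 1 (mod 109)  [q = 2: ≡ 1 ✗]
89^36 ≡ 63 (mod 109)  [q = 3: ≢ 1 ✓]
The check at q = 2 fails, so 89 generates a proper subgroup.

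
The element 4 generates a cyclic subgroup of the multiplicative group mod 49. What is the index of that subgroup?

2

Since 4 ∈ (Z/49Z)^×, its order divides φ(49) = φ(7^2) = 7·(7−1) = 42 = 2 · 3 · 7.
Divisors of 42: 1, 2, 3, 6, 7, 14, 21, 42.
Check 4^d mod 49 for each divisor in increasing order:
4^1 ≡ 4
4^2 ≡ 16
4^3 ≡ 15
4^6 ≡ 29
4^7 ≡ 18
4^14 ≡ 30
4^21 ≡ 1
Thus |⟨4⟩| = ord(4) = 21.
Index = |(Z/49Z)^×| / |⟨4⟩| = 42 / 21 = 2.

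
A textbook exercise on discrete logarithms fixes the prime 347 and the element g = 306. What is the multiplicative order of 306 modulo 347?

Since 306 ∈ (Z/347Z)^×, its order divides φ(347) = 347 − 1 = 346 = 2 · 173.
Divisors of 346: 1, 2, 173, 346.
Test each divisor d:
306^1 ≡ 306 (mod 347)
306^2 ≡ 293 (mod 347)
306^173 ≡ 1 (mod 347) ✓
Hence ord(306) = 173.

173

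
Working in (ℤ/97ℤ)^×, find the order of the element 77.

32

Since 77 ∈ (Z/97Z)^×, its order divides φ(97) = 97 − 1 = 96 = 2^5 · 3.
Divisors of 96: 1, 2, 3, 4, 6, 8, 12, 16, 24, 32, 48, 96.
Check 77^d mod 97 for each divisor in increasing order:
77^1 ≡ 77
77^2 ≡ 12
77^3 ≡ 51
77^4 ≡ 47
77^6 ≡ 79
77^8 ≡ 75
77^12 ≡ 33
77^16 ≡ 96
77^24 ≡ 22
77^32 ≡ 1
Hence ord(77) = 32.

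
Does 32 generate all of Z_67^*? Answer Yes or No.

φ(67) = 67 − 1 = 66 = 2 · 3 · 11.
32 is a primitive root mod 67 iff 32^(φ(67)/q) ≢ 1 for every prime q | φ(67), i.e. q ∈ {2, 3, 11}.
32^33 ≡ 66 (mod 67)  [q = 2: ≢ 1 ✓]
32^22 ≡ 29 (mod 67)  [q = 3: ≢ 1 ✓]
32^6 ≡ 25 (mod 67)  [q = 11: ≢ 1 ✓]
None equal 1, so ord_67(32) = 66: 32 is a primitive root.

Yes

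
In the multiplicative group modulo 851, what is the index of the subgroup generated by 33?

The order of 33 must divide φ(851) = φ(23·37) = (23−1)·(37−1) = 22·36 = 792 = 2^3 · 3^2 · 11.
Divisors of 792: 1, 2, 3, 4, 6, 8, 9, 11, 12, 18, 22, 24, 33, 36, 44, 66, 72, 88, 99, 132, 198, 264, 396, 792.
Compute 33^d (mod 851) for the divisors d until we hit 1:
33^1 ≡ 33
33^2 ≡ 238
33^3 ≡ 195
33^4 ≡ 478
33^6 ≡ 581
33^8 ≡ 416
33^9 ≡ 112
33^11 ≡ 275
33^12 ≡ 565
33^18 ≡ 630
33^22 ≡ 737
33^24 ≡ 100
33^33 ≡ 137
33^36 ≡ 334
33^44 ≡ 231
33^66 ≡ 47
33^72 ≡ 75
33^88 ≡ 599
33^99 ≡ 482
33^132 ≡ 507
33^198 ≡ 1
So ord_851(33) = 198, hence |⟨33⟩| = 198.
Index = |(Z/851Z)^×| / |⟨33⟩| = 792 / 198 = 4.

4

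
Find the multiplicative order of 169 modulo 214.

53

ord(169) | φ(214) = φ(2)·φ(107) = 1·106 = 106 = 2 · 53.
Divisors of 106: 1, 2, 53, 106.
Test each divisor d:
169^1 ≡ 169 (mod 214)
169^2 ≡ 99 (mod 214)
169^53 ≡ 1 (mod 214) ✓
The smallest such exponent is 53, so the order of 169 is 53.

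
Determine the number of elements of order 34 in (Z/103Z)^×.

φ(103) = 103 − 1 = 102 = 2 · 3 · 17.
Since (Z/103Z)^× is cyclic of order 102, the number of elements of order d is φ(d) when d | 102 and 0 otherwise.
34 = 2 · 17 divides 102, and φ(34) = 16.

16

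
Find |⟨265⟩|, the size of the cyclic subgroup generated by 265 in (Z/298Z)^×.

74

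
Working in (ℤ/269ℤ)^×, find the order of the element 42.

The order of 42 must divide φ(269) = 269 − 1 = 268 = 2^2 · 67.
Divisors of 268: 1, 2, 4, 67, 134, 268.
Evaluate successive powers at the divisors of 268:
42^1 ≡ 42 (mod 269)
42^2 ≡ 150 (mod 269)
42^4 ≡ 173 (mod 269)
42^67 ≡ 187 (mod 269)
42^134 ≡ 268 (mod 269)
42^268 ≡ 1 (mod 269) ✓
So ord_269(42) = 268.

268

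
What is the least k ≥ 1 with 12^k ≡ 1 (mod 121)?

By Lagrange's theorem, ord_121(12) divides φ(121) = φ(11^2) = 11·(11−1) = 110 = 2 · 5 · 11.
Divisors of 110: 1, 2, 5, 10, 11, 22, 55, 110.
Evaluate successive powers at the divisors of 110:
12^1 ≡ 12 (mod 121)
12^2 ≡ 23 (mod 121)
12^5 ≡ 56 (mod 121)
12^10 ≡ 111 (mod 121)
12^11 ≡ 1 (mod 121) ✓
Hence ord(12) = 11.

11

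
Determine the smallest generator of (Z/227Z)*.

2

φ(227) = 227 − 1 = 226 = 2 · 113.
Test candidates g = 2, 3, … against the prime factors q ∈ {2, 113} of φ(227): g is a generator iff g^(226/q) ≢ 1 for every such q.
g = 2: 2^113 ≡ 226; 2^2 ≡ 4 — none is 1, so 2 is a primitive root.
Hence the least primitive root of 227 is 2.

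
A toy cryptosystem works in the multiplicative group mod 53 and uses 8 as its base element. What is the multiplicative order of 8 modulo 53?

By Lagrange's theorem, ord_53(8) divides φ(53) = 53 − 1 = 52 = 2^2 · 13.
Divisors of 52: 1, 2, 4, 13, 26, 52.
Compute 8^d (mod 53) for the divisors d until we hit 1:
8^1 ≡ 8 (mod 53)
8^2 ≡ 11 (mod 53)
8^4 ≡ 15 (mod 53)
8^13 ≡ 23 (mod 53)
8^26 ≡ 52 (mod 53)
8^52 ≡ 1 (mod 53) ✓
Therefore the multiplicative order of 8 modulo 53 is 52.

52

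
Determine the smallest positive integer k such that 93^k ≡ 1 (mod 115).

4

Since 93 ∈ (Z/115Z)^×, its order divides φ(115) = φ(5·23) = (5−1)·(23−1) = 4·22 = 88 = 2^3 · 11.
Divisors of 88: 1, 2, 4, 8, 11, 22, 44, 88.
Compute 93^d (mod 115) for the divisors d until we hit 1:
93^1 ≡ 93 (mod 115)
93^2 ≡ 24 (mod 115)
93^4 ≡ 1 (mod 115) ✓
So ord_115(93) = 4.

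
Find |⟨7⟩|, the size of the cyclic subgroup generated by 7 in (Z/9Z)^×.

3

ord(7) | φ(9) = φ(3^2) = 3·(3−1) = 6 = 2 · 3.
Divisors of 6: 1, 2, 3, 6.
Check 7^d mod 9 for each divisor in increasing order:
7^1 ≡ 7 (mod 9)
7^2 ≡ 4 (mod 9)
7^3 ≡ 1 (mod 9) ✓
Hence ord(7) = 3.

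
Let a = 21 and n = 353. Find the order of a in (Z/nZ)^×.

The order of 21 must divide φ(353) = 353 − 1 = 352 = 2^5 · 11.
Divisors of 352: 1, 2, 4, 8, 11, 16, 22, 32, 44, 88, 176, 352.
Compute 21^d (mod 353) for the divisors d until we hit 1:
21^1 ≡ 21 (mod 353)
21^2 ≡ 88 (mod 353)
21^4 ≡ 331 (mod 353)
21^8 ≡ 131 (mod 353)
21^11 ≡ 283 (mod 353)
21^16 ≡ 217 (mod 353)
21^22 ≡ 311 (mod 353)
21^32 ≡ 140 (mod 353)
21^44 ≡ 352 (mod 353)
21^88 ≡ 1 (mod 353) ✓
Therefore the multiplicative order of 21 modulo 353 is 88.

88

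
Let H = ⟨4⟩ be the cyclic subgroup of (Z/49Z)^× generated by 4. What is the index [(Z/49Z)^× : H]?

2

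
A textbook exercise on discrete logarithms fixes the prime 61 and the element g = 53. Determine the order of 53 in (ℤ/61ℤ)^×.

ord(53) | φ(61) = 61 − 1 = 60 = 2^2 · 3 · 5.
Divisors of 60: 1, 2, 3, 4, 5, 6, 10, 12, 15, 20, 30, 60.
Test each divisor d:
53^1 ≡ 53 (mod 61)
53^2 ≡ 3 (mod 61)
53^3 ≡ 37 (mod 61)
53^4 ≡ 9 (mod 61)
53^5 ≡ 50 (mod 61)
53^6 ≡ 27 (mod 61)
53^10 ≡ 60 (mod 61)
53^12 ≡ 58 (mod 61)
53^15 ≡ 11 (mod 61)
53^20 ≡ 1 (mod 61) ✓
Hence ord(53) = 20.

20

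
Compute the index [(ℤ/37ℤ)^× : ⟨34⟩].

ord(34) | φ(37) = 37 − 1 = 36 = 2^2 · 3^2.
Divisors of 36: 1, 2, 3, 4, 6, 9, 12, 18, 36.
Test each divisor d:
34^1 ≡ 34 (mod 37)
34^2 ≡ 9 (mod 37)
34^3 ≡ 10 (mod 37)
34^4 ≡ 7 (mod 37)
34^6 ≡ 26 (mod 37)
34^9 ≡ 1 (mod 37) ✓
So ord_37(34) = 9, hence |⟨34⟩| = 9.
[(Z/37Z)^× : ⟨34⟩] = 36/9 = 4.

4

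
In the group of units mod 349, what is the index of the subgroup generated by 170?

3

ord(170) | φ(349) = 349 − 1 = 348 = 2^2 · 3 · 29.
Divisors of 348: 1, 2, 3, 4, 6, 12, 29, 58, 87, 116, 174, 348.
Check 170^d mod 349 for each divisor in increasing order:
170^1 ≡ 170
170^2 ≡ 282
170^3 ≡ 127
170^4 ≡ 301
170^6 ≡ 75
170^12 ≡ 41
170^29 ≡ 136
170^58 ≡ 348
170^87 ≡ 213
170^116 ≡ 1
The order of 170 is 116, so the subgroup it generates has 116 elements.
Index = |(Z/349Z)^×| / |⟨170⟩| = 348 / 116 = 3.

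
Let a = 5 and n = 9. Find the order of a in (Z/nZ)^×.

6

The order of 5 must divide φ(9) = φ(3^2) = 3·(3−1) = 6 = 2 · 3.
Divisors of 6: 1, 2, 3, 6.
Test each divisor d:
5^1 ≡ 5 (mod 9)
5^2 ≡ 7 (mod 9)
5^3 ≡ 8 (mod 9)
5^6 ≡ 1 (mod 9) ✓
Therefore the multiplicative order of 5 modulo 9 is 6.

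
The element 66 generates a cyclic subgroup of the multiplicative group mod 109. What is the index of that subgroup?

12

By Lagrange's theorem, ord_109(66) divides φ(109) = 109 − 1 = 108 = 2^2 · 3^3.
Divisors of 108: 1, 2, 3, 4, 6, 9, 12, 18, 27, 36, 54, 108.
Compute 66^d (mod 109) for the divisors d until we hit 1:
66^1 ≡ 66 (mod 109)
66^2 ≡ 105 (mod 109)
66^3 ≡ 63 (mod 109)
66^4 ≡ 16 (mod 109)
66^6 ≡ 45 (mod 109)
66^9 ≡ 1 (mod 109) ✓
So ord_109(66) = 9, hence |⟨66⟩| = 9.
[(Z/109Z)^× : ⟨66⟩] = 108/9 = 12.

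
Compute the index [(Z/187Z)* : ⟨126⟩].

2

By Lagrange's theorem, ord_187(126) divides φ(187) = φ(11·17) = (11−1)·(17−1) = 10·16 = 160 = 2^5 · 5.
Divisors of 160: 1, 2, 4, 5, 8, 10, 16, 20, 32, 40, 80, 160.
Check 126^d mod 187 for each divisor in increasing order:
126^1 ≡ 126 (mod 187)
126^2 ≡ 168 (mod 187)
126^4 ≡ 174 (mod 187)
126^5 ≡ 45 (mod 187)
126^8 ≡ 169 (mod 187)
126^10 ≡ 155 (mod 187)
126^16 ≡ 137 (mod 187)
126^20 ≡ 89 (mod 187)
126^32 ≡ 69 (mod 187)
126^40 ≡ 67 (mod 187)
126^80 ≡ 1 (mod 187) ✓
The order of 126 is 80, so the subgroup it generates has 80 elements.
[(Z/187Z)^× : ⟨126⟩] = 160/80 = 2.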